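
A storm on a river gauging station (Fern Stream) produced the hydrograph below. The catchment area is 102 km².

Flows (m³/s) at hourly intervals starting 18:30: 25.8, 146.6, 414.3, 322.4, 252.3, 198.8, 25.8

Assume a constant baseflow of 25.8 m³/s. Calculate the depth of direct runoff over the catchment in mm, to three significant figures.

Direct runoff: 0.0, 120.8, 388.5, 296.6, 226.5, 173.0, 0.0 m³/s; ΣQ_DR = 1205 m³/s.
V = ΣQ_DR · Δt = 1205 × 3600 s = 4.339 × 10^6 m³.
Over A = 102 km², depth = V / A = 42.5 mm.

d ≈ 42.5 mm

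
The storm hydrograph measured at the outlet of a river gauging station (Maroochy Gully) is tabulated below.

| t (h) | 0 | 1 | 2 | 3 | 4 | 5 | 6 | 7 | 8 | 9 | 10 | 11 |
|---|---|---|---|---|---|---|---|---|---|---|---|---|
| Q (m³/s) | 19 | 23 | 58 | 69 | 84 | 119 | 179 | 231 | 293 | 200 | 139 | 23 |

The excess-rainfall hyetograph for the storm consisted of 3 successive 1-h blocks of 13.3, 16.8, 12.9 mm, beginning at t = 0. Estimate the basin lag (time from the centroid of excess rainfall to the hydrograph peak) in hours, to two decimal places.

Centroid of excess rainfall: t_c = Σ P_i·t̄_i / ΣP_i = 1.4907 h (block centres at 0.5, 1.5, 2.5 h).
Hydrograph peak occurs at t = 8 h, so basin lag t_L = 8 − 1.4907 = 6.51 h.

t_L ≈ 6.51 h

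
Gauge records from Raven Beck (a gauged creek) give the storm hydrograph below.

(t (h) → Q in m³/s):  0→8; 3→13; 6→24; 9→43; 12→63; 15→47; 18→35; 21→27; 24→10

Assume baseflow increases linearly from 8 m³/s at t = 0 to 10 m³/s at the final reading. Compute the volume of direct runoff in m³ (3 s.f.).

V ≈ 2.04 × 10^6 m³

Direct-runoff ordinates (Q − Q_b): 0.00, 4.75, 15.50, 34.25, 54.00, 37.75, 25.50, 17.25, 0.00 m³/s.
ΣQ_DR = 189.0 m³/s.
With Δt = 3 h = 10800 s, V = ΣQ_DR · Δt = 189.0 × 10800 = 2.04 × 10^6 m³.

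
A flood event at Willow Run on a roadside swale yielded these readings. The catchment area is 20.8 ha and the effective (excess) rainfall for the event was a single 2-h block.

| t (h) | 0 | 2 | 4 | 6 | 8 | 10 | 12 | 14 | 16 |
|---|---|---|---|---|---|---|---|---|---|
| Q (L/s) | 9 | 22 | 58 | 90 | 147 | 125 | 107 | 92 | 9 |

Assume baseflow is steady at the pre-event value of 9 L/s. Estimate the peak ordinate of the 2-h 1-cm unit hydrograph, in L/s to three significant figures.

U_p ≈ 69.0 L/s

Direct runoff: 0.0, 13.0, 49.0, 81.0, 138.0, 116.0, 98.0, 83.0, 0.0 L/s; ΣQ_DR = 578.0 L/s, peak = 138.0 L/s.
Runoff depth d = ΣQ_DR·Δt / A = 578.0 × 7200 / (20.8 ha) = 20.01 mm.
The 1-cm UH is the DRH scaled by (10 mm)/d, so U_p = 138.0 × 10/20.01 = 69.0 L/s.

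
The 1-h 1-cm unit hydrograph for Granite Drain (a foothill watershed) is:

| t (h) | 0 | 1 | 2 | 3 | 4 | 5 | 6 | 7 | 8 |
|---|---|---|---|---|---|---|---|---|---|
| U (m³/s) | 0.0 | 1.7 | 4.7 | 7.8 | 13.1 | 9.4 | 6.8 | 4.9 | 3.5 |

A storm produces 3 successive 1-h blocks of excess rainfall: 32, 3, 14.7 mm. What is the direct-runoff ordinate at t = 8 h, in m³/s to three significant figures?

By discrete convolution, Q_j = Σ (P_i / 10 mm) · U_{j−i}.
At t = 8 h (j=8): Q = (32/10)·3.5 + (3/10)·4.9 + (14.7/10)·6.8 = 22.7 m³/s.

Q ≈ 22.7 m³/s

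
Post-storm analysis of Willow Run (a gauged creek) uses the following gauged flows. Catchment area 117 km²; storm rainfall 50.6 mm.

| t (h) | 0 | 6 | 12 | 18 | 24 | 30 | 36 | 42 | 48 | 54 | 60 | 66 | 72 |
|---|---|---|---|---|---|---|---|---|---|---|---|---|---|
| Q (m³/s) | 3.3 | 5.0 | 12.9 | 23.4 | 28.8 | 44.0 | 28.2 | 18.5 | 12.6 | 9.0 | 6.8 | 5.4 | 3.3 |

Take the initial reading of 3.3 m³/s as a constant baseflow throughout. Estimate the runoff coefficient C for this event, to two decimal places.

ΣQ_DR = 158.3 m³/s; V = ΣQ_DR·Δt = 3.419 × 10^6 m³.
Runoff depth d = V / A = 29.22 mm.
C = d / P = 29.22 / 50.6 = 0.58.

C ≈ 0.58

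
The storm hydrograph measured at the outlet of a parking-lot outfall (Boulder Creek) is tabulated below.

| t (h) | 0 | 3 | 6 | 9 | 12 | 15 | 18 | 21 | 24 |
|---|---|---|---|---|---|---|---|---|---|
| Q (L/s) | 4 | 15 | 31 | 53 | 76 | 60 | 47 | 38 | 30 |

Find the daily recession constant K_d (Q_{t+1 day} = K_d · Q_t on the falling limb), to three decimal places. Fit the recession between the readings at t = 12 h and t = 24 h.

Between t = 12 h and t = 24 h the flow falls from 76 to 30 L/s over 4×3 h = 12 h.
Per-interval ratio K = (30/76)^(1/4) = 0.7926; K_d = K^(24/3) = 0.156.

K_d ≈ 0.156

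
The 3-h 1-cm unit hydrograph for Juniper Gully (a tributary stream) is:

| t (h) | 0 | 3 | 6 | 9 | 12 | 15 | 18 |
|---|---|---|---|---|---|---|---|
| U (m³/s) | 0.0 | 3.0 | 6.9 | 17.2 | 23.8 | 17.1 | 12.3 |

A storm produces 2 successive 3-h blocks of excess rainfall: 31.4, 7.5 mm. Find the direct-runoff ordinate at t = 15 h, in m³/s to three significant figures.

Q ≈ 71.5 m³/s

By discrete convolution, Q_j = Σ (P_i / 10 mm) · U_{j−i}.
At t = 15 h (j=5): Q = (31.4/10)·17.1 + (7.5/10)·23.8 = 71.5 m³/s.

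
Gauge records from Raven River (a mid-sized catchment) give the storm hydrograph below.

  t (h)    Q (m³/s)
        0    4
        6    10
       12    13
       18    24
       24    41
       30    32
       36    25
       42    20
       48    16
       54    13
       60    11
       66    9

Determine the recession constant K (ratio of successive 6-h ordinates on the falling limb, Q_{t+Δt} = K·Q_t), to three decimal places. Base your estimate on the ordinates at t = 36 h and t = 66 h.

Using the recession-limb readings at t = 36 h and t = 66 h: Q falls from 25 to 9 m³/s over 5 intervals.
K = (Q₂/Q₁)^(1/5) = (9/25)^(1/5) = 0.815.

K ≈ 0.815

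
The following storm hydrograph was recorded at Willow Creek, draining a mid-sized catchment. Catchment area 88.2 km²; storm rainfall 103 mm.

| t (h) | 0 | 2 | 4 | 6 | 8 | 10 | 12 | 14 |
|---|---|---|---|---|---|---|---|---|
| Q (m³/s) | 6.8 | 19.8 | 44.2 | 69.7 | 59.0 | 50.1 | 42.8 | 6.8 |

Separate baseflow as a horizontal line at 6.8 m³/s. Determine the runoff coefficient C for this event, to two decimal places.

C ≈ 0.19

ΣQ_DR = 244.8 m³/s; V = ΣQ_DR·Δt = 1.763 × 10^6 m³.
Runoff depth d = V / A = 19.98 mm.
C = d / P = 19.98 / 103 = 0.19.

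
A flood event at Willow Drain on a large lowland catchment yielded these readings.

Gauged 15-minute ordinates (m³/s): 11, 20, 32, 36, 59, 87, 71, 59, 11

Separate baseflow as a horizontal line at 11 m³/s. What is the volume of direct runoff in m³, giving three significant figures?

V ≈ 2.58 × 10^5 m³

Direct-runoff ordinates (Q − Q_b): 0.0, 9.0, 21.0, 25.0, 48.0, 76.0, 60.0, 48.0, 0.0 m³/s.
ΣQ_DR = 287.0 m³/s.
With Δt = 0.25 h = 900 s, V = ΣQ_DR · Δt = 287.0 × 900 = 2.58 × 10^5 m³.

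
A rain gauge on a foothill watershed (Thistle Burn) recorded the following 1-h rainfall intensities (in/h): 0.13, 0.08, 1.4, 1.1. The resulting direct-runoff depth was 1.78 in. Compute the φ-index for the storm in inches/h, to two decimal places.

φ ≈ 0.36 in/h

Only the 2 blocks with intensity above φ contribute runoff: 1.4, 1.1 in/h.
Σ(I−φ)·Δt = d  ⇒  (1.4+1.1 − 2φ)·1 = 1.78
φ = (2.500 − 1.78/1) / 2 = 0.36 in/h.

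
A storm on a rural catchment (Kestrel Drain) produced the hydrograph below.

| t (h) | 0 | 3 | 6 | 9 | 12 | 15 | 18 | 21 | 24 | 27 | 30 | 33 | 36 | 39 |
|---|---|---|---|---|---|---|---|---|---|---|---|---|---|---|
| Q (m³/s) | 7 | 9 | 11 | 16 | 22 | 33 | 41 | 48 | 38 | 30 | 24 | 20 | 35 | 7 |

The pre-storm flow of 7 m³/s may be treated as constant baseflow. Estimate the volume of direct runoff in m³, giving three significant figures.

V ≈ 2.62 × 10^6 m³

Direct-runoff ordinates (Q − Q_b): 0.0, 2.0, 4.0, 9.0, 15.0, 26.0, 34.0, 41.0, 31.0, 23.0, 17.0, 13.0, 28.0, 0.0 m³/s.
ΣQ_DR = 243.0 m³/s.
With Δt = 3 h = 10800 s, V = ΣQ_DR · Δt = 243.0 × 10800 = 2.62 × 10^6 m³.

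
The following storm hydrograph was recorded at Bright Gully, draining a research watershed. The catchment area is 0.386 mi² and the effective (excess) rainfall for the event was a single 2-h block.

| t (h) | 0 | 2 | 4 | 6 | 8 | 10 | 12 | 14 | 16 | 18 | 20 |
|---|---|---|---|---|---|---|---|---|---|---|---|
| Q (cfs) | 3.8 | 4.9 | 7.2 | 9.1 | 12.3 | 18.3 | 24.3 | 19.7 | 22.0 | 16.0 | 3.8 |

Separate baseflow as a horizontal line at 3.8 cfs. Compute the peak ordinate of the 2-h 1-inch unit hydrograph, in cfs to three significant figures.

Direct runoff: 0.0, 1.1, 3.4, 5.3, 8.5, 14.5, 20.5, 15.9, 18.2, 12.2, 0.0 cfs; ΣQ_DR = 99.60 cfs, peak = 20.5 cfs.
Runoff depth d = ΣQ_DR·Δt / A = 99.60 × 7200 / (0.386 mi²) = 0.7997 in.
The 1-inch UH is the DRH scaled by (1 in)/d, so U_p = 20.5 × 1/0.7997 = 25.6 cfs.

U_p ≈ 25.6 cfs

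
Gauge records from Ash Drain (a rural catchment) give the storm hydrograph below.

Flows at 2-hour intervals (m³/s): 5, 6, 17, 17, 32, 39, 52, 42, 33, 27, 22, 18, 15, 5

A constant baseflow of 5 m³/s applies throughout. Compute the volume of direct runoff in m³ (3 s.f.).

V ≈ 1.87 × 10^6 m³

Direct-runoff ordinates (Q − Q_b): 0.0, 1.0, 12.0, 12.0, 27.0, 34.0, 47.0, 37.0, 28.0, 22.0, 17.0, 13.0, 10.0, 0.0 m³/s.
ΣQ_DR = 260.0 m³/s.
With Δt = 2 h = 7200 s, V = ΣQ_DR · Δt = 260.0 × 7200 = 1.87 × 10^6 m³.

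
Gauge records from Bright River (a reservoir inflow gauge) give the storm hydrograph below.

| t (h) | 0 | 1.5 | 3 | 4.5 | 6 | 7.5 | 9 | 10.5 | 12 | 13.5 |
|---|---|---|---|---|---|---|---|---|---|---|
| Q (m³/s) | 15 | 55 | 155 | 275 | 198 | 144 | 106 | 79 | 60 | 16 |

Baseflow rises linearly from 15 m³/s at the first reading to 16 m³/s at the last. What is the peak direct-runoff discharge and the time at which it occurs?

Q_p = 259.67 m³/s at t = 4.5 h

Subtracting baseflow gives direct-runoff ordinates: 0.00, 39.89, 139.78, 259.67, 182.56, 128.44, 90.33, 63.22, 44.11, 0.00 m³/s.
The maximum is 259.67 m³/s, occurring at the reading for t = 4.5 h.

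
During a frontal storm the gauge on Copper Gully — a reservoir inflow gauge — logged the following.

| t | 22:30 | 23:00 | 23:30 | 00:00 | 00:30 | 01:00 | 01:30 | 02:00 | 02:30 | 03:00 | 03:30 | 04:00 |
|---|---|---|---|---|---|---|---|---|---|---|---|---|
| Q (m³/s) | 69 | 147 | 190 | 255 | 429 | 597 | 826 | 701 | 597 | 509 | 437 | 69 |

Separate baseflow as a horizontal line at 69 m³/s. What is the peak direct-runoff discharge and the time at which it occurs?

Subtracting baseflow gives direct-runoff ordinates: 0.0, 78.0, 121.0, 186.0, 360.0, 528.0, 757.0, 632.0, 528.0, 440.0, 368.0, 0.0 m³/s.
The maximum is 757.0 m³/s, occurring at the reading for t = 01:30.

Q_p = 757.0 m³/s at t = 01:30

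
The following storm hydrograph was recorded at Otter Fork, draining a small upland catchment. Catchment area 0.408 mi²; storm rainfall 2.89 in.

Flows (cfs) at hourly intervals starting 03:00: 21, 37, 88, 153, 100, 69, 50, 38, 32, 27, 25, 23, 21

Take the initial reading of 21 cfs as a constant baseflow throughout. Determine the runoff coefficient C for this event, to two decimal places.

ΣQ_DR = 411.0 cfs; V = ΣQ_DR·Δt = 1.480 × 10^6 ft³.
Runoff depth d = V / A = 1.561 in.
C = d / P = 1.561 / 2.89 = 0.54.

C ≈ 0.54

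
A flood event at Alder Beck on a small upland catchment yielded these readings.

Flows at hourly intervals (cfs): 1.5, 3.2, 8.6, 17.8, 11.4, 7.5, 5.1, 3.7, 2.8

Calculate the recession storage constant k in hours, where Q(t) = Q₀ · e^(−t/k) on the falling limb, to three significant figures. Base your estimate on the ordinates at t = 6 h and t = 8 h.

k ≈ 3.34 h

On the falling limb, Q drops from 5.1 to 2.8 cfs between t = 6 h and t = 8 h (Δt = 2 h).
k = −Δt / ln(Q₂/Q₁) = −2 / ln(2.8/5.1) = 3.34 h.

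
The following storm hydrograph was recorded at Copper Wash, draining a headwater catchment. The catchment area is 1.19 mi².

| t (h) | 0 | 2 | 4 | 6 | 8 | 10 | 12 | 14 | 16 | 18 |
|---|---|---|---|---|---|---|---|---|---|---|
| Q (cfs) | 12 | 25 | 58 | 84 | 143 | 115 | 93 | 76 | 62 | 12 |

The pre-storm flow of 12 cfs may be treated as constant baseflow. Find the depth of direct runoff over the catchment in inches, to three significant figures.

Direct runoff: 0.0, 13.0, 46.0, 72.0, 131.0, 103.0, 81.0, 64.0, 50.0, 0.0 cfs; ΣQ_DR = 560.0 cfs.
V = ΣQ_DR · Δt = 560.0 × 7200 s = 4.032 × 10^6 ft³.
Over A = 1.19 mi², depth = V / A = 1.46 in.

d ≈ 1.46 in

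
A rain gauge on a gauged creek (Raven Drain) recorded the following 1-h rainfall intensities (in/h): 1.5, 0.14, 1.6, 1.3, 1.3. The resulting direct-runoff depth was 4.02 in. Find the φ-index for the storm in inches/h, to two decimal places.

Only the 4 blocks with intensity above φ contribute runoff: 1.5, 1.6, 1.3, 1.3 in/h.
Σ(I−φ)·Δt = d  ⇒  (1.5+1.6+1.3+1.3 − 4φ)·1 = 4.02
φ = (5.700 − 4.02/1) / 4 = 0.42 in/h.

φ ≈ 0.42 in/h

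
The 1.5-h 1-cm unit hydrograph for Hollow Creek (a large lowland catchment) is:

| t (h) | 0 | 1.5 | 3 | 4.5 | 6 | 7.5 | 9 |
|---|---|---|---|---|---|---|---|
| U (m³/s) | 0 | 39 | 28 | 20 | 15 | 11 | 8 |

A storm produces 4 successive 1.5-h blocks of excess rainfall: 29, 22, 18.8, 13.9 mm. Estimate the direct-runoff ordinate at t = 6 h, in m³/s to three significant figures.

By discrete convolution, Q_j = Σ (P_i / 10 mm) · U_{j−i}.
At t = 6 h (j=4): Q = (29/10)·15 + (22/10)·20 + (18.8/10)·28 + (13.9/10)·39 = 194 m³/s.

Q ≈ 194 m³/s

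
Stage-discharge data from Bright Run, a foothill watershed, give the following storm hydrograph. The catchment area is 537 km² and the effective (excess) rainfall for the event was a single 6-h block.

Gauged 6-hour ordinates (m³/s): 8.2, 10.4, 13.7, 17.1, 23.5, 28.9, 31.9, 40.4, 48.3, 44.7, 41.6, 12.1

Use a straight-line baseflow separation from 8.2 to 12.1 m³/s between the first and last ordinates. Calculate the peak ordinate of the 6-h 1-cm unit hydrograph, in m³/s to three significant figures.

Direct runoff: 0.00, 1.85, 4.79, 7.84, 13.88, 18.93, 21.57, 29.72, 37.26, 33.31, 29.85, 0.00 m³/s; ΣQ_DR = 199.0 m³/s, peak = 37.26 m³/s.
Runoff depth d = ΣQ_DR·Δt / A = 199.0 × 21600 / (537 km²) = 8.004 mm.
The 1-cm UH is the DRH scaled by (10 mm)/d, so U_p = 37.26 × 10/8.004 = 46.6 m³/s.

U_p ≈ 46.6 m³/s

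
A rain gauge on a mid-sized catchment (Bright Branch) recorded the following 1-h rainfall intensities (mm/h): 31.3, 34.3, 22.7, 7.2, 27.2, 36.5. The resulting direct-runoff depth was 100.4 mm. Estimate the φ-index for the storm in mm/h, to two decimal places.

Only the 5 blocks with intensity above φ contribute runoff: 31.3, 34.3, 22.7, 27.2, 36.5 mm/h.
Σ(I−φ)·Δt = d  ⇒  (31.3+34.3+22.7+27.2+36.5 − 5φ)·1 = 100.4
φ = (152.0 − 100.4/1) / 5 = 10.32 mm/h.

φ ≈ 10.32 mm/h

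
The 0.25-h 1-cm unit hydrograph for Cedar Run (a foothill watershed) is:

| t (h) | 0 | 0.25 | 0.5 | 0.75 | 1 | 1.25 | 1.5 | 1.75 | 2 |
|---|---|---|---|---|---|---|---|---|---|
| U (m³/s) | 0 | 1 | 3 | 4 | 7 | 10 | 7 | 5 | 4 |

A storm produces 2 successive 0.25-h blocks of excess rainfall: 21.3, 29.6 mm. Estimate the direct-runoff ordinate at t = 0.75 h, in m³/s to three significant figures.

Q ≈ 17.4 m³/s

By discrete convolution, Q_j = Σ (P_i / 10 mm) · U_{j−i}.
At t = 0.75 h (j=3): Q = (21.3/10)·4 + (29.6/10)·3 = 17.4 m³/s.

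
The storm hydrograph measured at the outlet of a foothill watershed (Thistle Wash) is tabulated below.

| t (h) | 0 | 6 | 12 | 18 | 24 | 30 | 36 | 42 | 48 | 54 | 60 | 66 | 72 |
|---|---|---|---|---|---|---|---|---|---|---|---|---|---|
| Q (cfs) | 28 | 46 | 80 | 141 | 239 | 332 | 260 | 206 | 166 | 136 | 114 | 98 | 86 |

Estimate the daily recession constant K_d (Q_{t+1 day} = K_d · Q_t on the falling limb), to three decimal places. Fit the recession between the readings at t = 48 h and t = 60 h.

K_d ≈ 0.472

Between t = 48 h and t = 60 h the flow falls from 166 to 114 cfs over 2×6 h = 12 h.
Per-interval ratio K = (114/166)^(1/2) = 0.8287; K_d = K^(24/6) = 0.472.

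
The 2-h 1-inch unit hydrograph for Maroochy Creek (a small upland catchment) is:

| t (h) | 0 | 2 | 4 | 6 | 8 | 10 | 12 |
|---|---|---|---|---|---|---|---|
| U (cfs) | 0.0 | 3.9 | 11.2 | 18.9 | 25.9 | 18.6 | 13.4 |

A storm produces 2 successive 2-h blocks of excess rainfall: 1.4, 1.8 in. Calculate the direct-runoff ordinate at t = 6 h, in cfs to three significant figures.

By discrete convolution, Q_j = Σ (P_i / 1 in) · U_{j−i}.
At t = 6 h (j=3): Q = (1.4/1)·18.9 + (1.8/1)·11.2 = 46.6 cfs.

Q ≈ 46.6 cfs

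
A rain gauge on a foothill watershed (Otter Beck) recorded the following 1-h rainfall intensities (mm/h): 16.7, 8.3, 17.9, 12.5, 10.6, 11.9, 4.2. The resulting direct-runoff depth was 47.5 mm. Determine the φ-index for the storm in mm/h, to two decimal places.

φ ≈ 5.07 mm/h

Only the 6 blocks with intensity above φ contribute runoff: 16.7, 8.3, 17.9, 12.5, 10.6, 11.9 mm/h.
Σ(I−φ)·Δt = d  ⇒  (16.7+8.3+17.9+12.5+10.6+11.9 − 6φ)·1 = 47.5
φ = (77.90 − 47.5/1) / 6 = 5.07 mm/h.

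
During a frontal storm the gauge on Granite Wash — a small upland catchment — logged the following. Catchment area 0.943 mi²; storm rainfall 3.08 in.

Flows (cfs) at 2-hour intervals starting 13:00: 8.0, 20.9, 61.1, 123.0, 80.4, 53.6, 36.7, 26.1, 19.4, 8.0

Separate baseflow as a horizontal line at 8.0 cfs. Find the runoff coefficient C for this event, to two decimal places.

C ≈ 0.38

ΣQ_DR = 357.2 cfs; V = ΣQ_DR·Δt = 2.572 × 10^6 ft³.
Runoff depth d = V / A = 1.174 in.
C = d / P = 1.174 / 3.08 = 0.38.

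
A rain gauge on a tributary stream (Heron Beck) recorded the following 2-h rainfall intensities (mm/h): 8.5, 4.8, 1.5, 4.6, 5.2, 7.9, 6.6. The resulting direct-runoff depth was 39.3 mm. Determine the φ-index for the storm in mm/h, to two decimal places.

φ ≈ 2.99 mm/h

Only the 6 blocks with intensity above φ contribute runoff: 8.5, 4.8, 4.6, 5.2, 7.9, 6.6 mm/h.
Σ(I−φ)·Δt = d  ⇒  (8.5+4.8+4.6+5.2+7.9+6.6 − 6φ)·2 = 39.3
φ = (37.60 − 39.3/2) / 6 = 2.99 mm/h.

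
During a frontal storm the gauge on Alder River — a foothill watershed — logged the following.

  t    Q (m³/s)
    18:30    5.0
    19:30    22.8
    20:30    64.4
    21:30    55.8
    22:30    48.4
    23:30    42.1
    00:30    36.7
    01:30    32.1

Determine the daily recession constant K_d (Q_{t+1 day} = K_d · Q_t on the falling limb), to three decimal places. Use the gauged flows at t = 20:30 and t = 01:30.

Between t = 20:30 and t = 01:30 the flow falls from 64.4 to 32.1 m³/s over 5×1 h = 5 h.
Per-interval ratio K = (32.1/64.4)^(1/5) = 0.8700; K_d = K^(24/1) = 0.035.

K_d ≈ 0.035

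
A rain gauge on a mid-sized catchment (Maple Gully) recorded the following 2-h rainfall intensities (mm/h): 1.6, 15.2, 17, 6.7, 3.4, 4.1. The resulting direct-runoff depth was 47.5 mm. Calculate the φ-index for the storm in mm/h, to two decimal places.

Only the 3 blocks with intensity above φ contribute runoff: 15.2, 17, 6.7 mm/h.
Σ(I−φ)·Δt = d  ⇒  (15.2+17+6.7 − 3φ)·2 = 47.5
φ = (38.90 − 47.5/2) / 3 = 5.05 mm/h.

φ ≈ 5.05 mm/h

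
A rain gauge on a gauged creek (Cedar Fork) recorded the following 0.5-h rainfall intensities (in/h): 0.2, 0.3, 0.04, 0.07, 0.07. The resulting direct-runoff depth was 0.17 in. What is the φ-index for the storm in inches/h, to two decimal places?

φ ≈ 0.08 in/h

Only the 2 blocks with intensity above φ contribute runoff: 0.2, 0.3 in/h.
Σ(I−φ)·Δt = d  ⇒  (0.2+0.3 − 2φ)·0.5 = 0.17
φ = (0.5000 − 0.17/0.5) / 2 = 0.08 in/h.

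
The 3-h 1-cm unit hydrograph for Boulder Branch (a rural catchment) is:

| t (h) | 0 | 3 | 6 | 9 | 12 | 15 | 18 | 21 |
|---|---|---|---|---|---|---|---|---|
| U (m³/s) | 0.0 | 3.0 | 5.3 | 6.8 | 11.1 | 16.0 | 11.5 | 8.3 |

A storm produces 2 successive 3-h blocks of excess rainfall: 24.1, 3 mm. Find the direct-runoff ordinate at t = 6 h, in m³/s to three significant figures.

By discrete convolution, Q_j = Σ (P_i / 10 mm) · U_{j−i}.
At t = 6 h (j=2): Q = (24.1/10)·5.3 + (3/10)·3.0 = 13.7 m³/s.

Q ≈ 13.7 m³/s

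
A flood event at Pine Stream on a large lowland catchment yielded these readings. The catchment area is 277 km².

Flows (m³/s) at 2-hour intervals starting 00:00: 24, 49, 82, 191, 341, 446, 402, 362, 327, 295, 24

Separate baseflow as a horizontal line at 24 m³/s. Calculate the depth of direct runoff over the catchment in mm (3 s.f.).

d ≈ 59.2 mm

Direct runoff: 0.0, 25.0, 58.0, 167.0, 317.0, 422.0, 378.0, 338.0, 303.0, 271.0, 0.0 m³/s; ΣQ_DR = 2279 m³/s.
V = ΣQ_DR · Δt = 2279 × 7200 s = 1.641 × 10^7 m³.
Over A = 277 km², depth = V / A = 59.2 mm.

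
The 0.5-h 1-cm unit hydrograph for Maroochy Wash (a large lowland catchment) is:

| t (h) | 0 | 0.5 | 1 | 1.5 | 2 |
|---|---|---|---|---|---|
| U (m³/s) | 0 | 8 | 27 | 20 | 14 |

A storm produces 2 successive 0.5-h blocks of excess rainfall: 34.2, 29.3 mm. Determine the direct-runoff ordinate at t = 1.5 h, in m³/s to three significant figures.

Q ≈ 148 m³/s

By discrete convolution, Q_j = Σ (P_i / 10 mm) · U_{j−i}.
At t = 1.5 h (j=3): Q = (34.2/10)·20 + (29.3/10)·27 = 148 m³/s.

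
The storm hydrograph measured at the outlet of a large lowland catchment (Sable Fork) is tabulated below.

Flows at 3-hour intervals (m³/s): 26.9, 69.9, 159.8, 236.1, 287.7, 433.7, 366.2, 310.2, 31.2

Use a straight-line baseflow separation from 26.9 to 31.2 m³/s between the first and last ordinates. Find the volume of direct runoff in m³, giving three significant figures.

Direct-runoff ordinates (Q − Q_b): 0.00, 42.46, 131.82, 207.59, 258.65, 404.11, 336.07, 279.54, 0.00 m³/s.
ΣQ_DR = 1660 m³/s.
With Δt = 3 h = 10800 s, V = ΣQ_DR · Δt = 1660 × 10800 = 1.79 × 10^7 m³.

V ≈ 1.79 × 10^7 m³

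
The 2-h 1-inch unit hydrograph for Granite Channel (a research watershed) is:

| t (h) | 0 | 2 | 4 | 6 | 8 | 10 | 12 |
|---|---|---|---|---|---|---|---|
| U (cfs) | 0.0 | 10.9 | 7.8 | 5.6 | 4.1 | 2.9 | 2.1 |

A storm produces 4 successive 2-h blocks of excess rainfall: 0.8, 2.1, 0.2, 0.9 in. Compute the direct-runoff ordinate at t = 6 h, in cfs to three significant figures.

By discrete convolution, Q_j = Σ (P_i / 1 in) · U_{j−i}.
At t = 6 h (j=3): Q = (0.8/1)·5.6 + (2.1/1)·7.8 + (0.2/1)·10.9 + (0.9/1)·0.0 = 23.0 cfs.

Q ≈ 23.0 cfs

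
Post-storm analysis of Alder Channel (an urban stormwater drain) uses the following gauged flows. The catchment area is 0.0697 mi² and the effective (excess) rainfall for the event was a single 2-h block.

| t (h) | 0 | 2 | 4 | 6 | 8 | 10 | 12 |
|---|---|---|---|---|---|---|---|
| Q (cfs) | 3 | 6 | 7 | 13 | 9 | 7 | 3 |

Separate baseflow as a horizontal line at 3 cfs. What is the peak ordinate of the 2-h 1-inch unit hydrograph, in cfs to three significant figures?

Direct runoff: 0.0, 3.0, 4.0, 10.0, 6.0, 4.0, 0.0 cfs; ΣQ_DR = 27.00 cfs, peak = 10.0 cfs.
Runoff depth d = ΣQ_DR·Δt / A = 27.00 × 7200 / (0.0697 mi²) = 1.201 in.
The 1-inch UH is the DRH scaled by (1 in)/d, so U_p = 10.0 × 1/1.201 = 8.33 cfs.

U_p ≈ 8.33 cfs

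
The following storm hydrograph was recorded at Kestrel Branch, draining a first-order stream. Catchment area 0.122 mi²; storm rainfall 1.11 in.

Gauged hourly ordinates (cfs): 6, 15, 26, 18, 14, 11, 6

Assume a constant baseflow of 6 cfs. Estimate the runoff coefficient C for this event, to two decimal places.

C ≈ 0.62

ΣQ_DR = 54.00 cfs; V = ΣQ_DR·Δt = 1.944 × 10^5 ft³.
Runoff depth d = V / A = 0.6859 in.
C = d / P = 0.6859 / 1.11 = 0.62.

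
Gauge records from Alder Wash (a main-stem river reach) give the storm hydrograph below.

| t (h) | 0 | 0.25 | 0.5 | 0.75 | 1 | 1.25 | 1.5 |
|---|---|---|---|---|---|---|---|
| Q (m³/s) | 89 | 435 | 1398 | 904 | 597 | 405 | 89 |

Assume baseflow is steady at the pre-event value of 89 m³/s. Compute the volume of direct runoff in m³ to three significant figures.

V ≈ 2.96 × 10^6 m³

Direct-runoff ordinates (Q − Q_b): 0.0, 346.0, 1309.0, 815.0, 508.0, 316.0, 0.0 m³/s.
ΣQ_DR = 3294 m³/s.
With Δt = 0.25 h = 900 s, V = ΣQ_DR · Δt = 3294 × 900 = 2.96 × 10^6 m³.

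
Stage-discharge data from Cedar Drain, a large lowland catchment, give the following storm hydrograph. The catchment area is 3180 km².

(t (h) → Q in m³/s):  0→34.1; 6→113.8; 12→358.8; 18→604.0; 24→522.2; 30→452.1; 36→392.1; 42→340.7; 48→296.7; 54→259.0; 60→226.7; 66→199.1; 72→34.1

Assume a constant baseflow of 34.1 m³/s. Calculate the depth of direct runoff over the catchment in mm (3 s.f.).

Direct runoff: 0.0, 79.7, 324.7, 569.9, 488.1, 418.0, 358.0, 306.6, 262.6, 224.9, 192.6, 165.0, 0.0 m³/s; ΣQ_DR = 3390 m³/s.
V = ΣQ_DR · Δt = 3390 × 21600 s = 7.323 × 10^7 m³.
Over A = 3180 km², depth = V / A = 23.0 mm.

d ≈ 23.0 mm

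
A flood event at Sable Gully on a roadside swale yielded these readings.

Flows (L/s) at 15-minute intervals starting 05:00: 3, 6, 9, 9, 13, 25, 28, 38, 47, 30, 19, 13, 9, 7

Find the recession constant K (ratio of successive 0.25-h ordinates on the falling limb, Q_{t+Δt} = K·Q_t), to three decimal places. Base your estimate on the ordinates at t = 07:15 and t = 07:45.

K ≈ 0.658

Using the recession-limb readings at t = 07:15 and t = 07:45: Q falls from 30 to 13 L/s over 2 intervals.
K = (Q₂/Q₁)^(1/2) = (13/30)^(1/2) = 0.658.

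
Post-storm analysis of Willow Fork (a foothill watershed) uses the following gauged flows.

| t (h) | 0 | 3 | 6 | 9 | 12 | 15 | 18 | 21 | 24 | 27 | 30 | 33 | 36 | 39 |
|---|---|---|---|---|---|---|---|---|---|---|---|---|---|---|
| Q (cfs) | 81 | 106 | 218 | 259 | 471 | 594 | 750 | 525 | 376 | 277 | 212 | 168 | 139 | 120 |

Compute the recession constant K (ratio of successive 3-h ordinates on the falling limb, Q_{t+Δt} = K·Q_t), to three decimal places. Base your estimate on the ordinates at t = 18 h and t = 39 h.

K ≈ 0.770

Using the recession-limb readings at t = 18 h and t = 39 h: Q falls from 750 to 120 cfs over 7 intervals.
K = (Q₂/Q₁)^(1/7) = (120/750)^(1/7) = 0.770.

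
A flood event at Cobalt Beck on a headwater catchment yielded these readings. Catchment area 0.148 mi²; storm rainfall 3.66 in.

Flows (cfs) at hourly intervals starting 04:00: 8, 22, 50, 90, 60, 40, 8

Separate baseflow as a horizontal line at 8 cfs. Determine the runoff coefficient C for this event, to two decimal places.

C ≈ 0.64

ΣQ_DR = 222.0 cfs; V = ΣQ_DR·Δt = 7.992 × 10^5 ft³.
Runoff depth d = V / A = 2.324 in.
C = d / P = 2.324 / 3.66 = 0.64.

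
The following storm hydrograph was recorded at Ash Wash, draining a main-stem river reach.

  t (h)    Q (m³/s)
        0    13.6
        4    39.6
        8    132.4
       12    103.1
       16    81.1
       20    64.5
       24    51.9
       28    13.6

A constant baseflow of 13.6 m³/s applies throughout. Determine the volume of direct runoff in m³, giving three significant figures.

V ≈ 5.63 × 10^6 m³

Direct-runoff ordinates (Q − Q_b): 0.0, 26.0, 118.8, 89.5, 67.5, 50.9, 38.3, 0.0 m³/s.
ΣQ_DR = 391.0 m³/s.
With Δt = 4 h = 14400 s, V = ΣQ_DR · Δt = 391.0 × 14400 = 5.63 × 10^6 m³.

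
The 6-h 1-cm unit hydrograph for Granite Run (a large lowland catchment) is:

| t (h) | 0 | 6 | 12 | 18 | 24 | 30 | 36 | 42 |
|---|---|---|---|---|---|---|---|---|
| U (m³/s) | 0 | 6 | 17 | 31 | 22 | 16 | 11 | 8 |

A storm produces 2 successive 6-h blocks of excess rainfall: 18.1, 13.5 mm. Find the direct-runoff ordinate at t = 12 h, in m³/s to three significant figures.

By discrete convolution, Q_j = Σ (P_i / 10 mm) · U_{j−i}.
At t = 12 h (j=2): Q = (18.1/10)·17 + (13.5/10)·6 = 38.9 m³/s.

Q ≈ 38.9 m³/s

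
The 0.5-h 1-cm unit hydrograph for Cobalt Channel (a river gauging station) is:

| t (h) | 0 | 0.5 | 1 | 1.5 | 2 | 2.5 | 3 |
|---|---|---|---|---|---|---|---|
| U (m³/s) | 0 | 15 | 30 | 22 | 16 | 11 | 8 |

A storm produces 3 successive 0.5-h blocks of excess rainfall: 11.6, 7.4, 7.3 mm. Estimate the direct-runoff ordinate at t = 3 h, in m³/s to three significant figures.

Q ≈ 29.1 m³/s

By discrete convolution, Q_j = Σ (P_i / 10 mm) · U_{j−i}.
At t = 3 h (j=6): Q = (11.6/10)·8 + (7.4/10)·11 + (7.3/10)·16 = 29.1 m³/s.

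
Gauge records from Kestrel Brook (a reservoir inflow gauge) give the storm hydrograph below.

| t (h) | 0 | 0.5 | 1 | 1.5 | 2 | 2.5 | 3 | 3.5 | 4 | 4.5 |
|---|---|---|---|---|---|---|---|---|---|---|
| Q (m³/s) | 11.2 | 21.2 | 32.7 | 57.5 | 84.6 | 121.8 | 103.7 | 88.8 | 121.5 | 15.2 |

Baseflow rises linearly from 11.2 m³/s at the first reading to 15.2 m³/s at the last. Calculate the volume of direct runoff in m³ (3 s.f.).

V ≈ 9.47 × 10^5 m³

Direct-runoff ordinates (Q − Q_b): 0.00, 9.56, 20.61, 44.97, 71.62, 108.38, 89.83, 74.49, 106.74, 0.00 m³/s.
ΣQ_DR = 526.2 m³/s.
With Δt = 0.5 h = 1800 s, V = ΣQ_DR · Δt = 526.2 × 1800 = 9.47 × 10^5 m³.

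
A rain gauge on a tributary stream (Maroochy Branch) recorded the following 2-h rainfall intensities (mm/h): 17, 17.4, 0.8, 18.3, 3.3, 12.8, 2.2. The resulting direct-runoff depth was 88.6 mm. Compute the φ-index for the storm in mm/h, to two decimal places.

Only the 4 blocks with intensity above φ contribute runoff: 17, 17.4, 18.3, 12.8 mm/h.
Σ(I−φ)·Δt = d  ⇒  (17+17.4+18.3+12.8 − 4φ)·2 = 88.6
φ = (65.50 − 88.6/2) / 4 = 5.30 mm/h.

φ ≈ 5.30 mm/h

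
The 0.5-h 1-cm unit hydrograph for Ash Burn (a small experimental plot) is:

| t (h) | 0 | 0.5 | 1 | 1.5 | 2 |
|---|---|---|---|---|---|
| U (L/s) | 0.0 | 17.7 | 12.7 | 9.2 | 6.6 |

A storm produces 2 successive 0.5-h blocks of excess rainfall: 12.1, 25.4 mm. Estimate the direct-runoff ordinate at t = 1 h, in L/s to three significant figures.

Q ≈ 60.3 L/s

By discrete convolution, Q_j = Σ (P_i / 10 mm) · U_{j−i}.
At t = 1 h (j=2): Q = (12.1/10)·12.7 + (25.4/10)·17.7 = 60.3 L/s.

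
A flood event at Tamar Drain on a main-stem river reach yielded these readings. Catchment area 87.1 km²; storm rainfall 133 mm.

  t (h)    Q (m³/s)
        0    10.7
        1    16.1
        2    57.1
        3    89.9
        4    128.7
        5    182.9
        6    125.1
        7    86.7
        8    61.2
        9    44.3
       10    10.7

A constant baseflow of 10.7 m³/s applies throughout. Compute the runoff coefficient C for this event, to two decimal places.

ΣQ_DR = 695.7 m³/s; V = ΣQ_DR·Δt = 2.505 × 10^6 m³.
Runoff depth d = V / A = 28.75 mm.
C = d / P = 28.75 / 133 = 0.22.

C ≈ 0.22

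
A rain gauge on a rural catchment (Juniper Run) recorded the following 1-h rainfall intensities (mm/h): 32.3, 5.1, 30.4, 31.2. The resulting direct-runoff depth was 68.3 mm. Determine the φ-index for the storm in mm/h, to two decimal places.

φ ≈ 8.53 mm/h

Only the 3 blocks with intensity above φ contribute runoff: 32.3, 30.4, 31.2 mm/h.
Σ(I−φ)·Δt = d  ⇒  (32.3+30.4+31.2 − 3φ)·1 = 68.3
φ = (93.90 − 68.3/1) / 3 = 8.53 mm/h.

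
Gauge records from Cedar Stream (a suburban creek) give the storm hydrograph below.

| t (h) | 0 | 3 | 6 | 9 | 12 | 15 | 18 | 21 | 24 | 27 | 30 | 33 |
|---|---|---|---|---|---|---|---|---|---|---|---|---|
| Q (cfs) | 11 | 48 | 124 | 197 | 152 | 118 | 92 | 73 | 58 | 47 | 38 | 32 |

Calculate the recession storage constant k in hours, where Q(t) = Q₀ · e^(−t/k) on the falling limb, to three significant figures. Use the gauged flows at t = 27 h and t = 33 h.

k ≈ 15.6 h

On the falling limb, Q drops from 47 to 32 cfs between t = 27 h and t = 33 h (Δt = 6 h).
k = −Δt / ln(Q₂/Q₁) = −6 / ln(32/47) = 15.6 h.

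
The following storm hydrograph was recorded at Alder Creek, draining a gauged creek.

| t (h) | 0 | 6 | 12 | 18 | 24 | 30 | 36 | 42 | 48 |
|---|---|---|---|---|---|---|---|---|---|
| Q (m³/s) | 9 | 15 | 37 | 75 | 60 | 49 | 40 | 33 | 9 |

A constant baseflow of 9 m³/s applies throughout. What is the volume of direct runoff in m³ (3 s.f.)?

Direct-runoff ordinates (Q − Q_b): 0.0, 6.0, 28.0, 66.0, 51.0, 40.0, 31.0, 24.0, 0.0 m³/s.
ΣQ_DR = 246.0 m³/s.
With Δt = 6 h = 21600 s, V = ΣQ_DR · Δt = 246.0 × 21600 = 5.31 × 10^6 m³.

V ≈ 5.31 × 10^6 m³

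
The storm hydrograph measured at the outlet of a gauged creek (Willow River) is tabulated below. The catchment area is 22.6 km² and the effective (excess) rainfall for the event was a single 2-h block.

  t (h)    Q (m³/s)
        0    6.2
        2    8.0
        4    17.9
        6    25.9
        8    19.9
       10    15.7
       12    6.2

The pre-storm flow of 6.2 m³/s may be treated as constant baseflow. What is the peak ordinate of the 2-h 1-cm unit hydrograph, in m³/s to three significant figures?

Direct runoff: 0.0, 1.8, 11.7, 19.7, 13.7, 9.5, 0.0 m³/s; ΣQ_DR = 56.40 m³/s, peak = 19.7 m³/s.
Runoff depth d = ΣQ_DR·Δt / A = 56.40 × 7200 / (22.6 km²) = 17.97 mm.
The 1-cm UH is the DRH scaled by (10 mm)/d, so U_p = 19.7 × 10/17.97 = 11.0 m³/s.

U_p ≈ 11.0 m³/s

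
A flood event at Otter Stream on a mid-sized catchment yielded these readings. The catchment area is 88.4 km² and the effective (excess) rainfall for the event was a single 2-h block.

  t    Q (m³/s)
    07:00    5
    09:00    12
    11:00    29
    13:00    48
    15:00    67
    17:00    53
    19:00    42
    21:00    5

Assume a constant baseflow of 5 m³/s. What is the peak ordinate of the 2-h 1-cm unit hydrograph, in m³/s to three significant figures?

U_p ≈ 34.4 m³/s

Direct runoff: 0.0, 7.0, 24.0, 43.0, 62.0, 48.0, 37.0, 0.0 m³/s; ΣQ_DR = 221.0 m³/s, peak = 62.0 m³/s.
Runoff depth d = ΣQ_DR·Δt / A = 221.0 × 7200 / (88.4 km²) = 18.00 mm.
The 1-cm UH is the DRH scaled by (10 mm)/d, so U_p = 62.0 × 10/18.00 = 34.4 m³/s.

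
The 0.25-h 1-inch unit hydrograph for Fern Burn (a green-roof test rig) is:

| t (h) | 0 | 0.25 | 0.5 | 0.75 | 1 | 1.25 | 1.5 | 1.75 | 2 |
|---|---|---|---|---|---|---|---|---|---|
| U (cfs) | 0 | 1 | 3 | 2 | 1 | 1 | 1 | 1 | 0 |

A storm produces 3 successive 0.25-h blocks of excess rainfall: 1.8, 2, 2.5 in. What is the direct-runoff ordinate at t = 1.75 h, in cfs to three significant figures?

Q ≈ 6.30 cfs

By discrete convolution, Q_j = Σ (P_i / 1 in) · U_{j−i}.
At t = 1.75 h (j=7): Q = (1.8/1)·1 + (2/1)·1 + (2.5/1)·1 = 6.30 cfs.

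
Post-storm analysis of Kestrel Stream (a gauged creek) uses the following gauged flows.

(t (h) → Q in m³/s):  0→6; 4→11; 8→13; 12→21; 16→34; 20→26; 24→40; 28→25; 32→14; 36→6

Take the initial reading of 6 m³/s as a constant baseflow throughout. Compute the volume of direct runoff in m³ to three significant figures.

Direct-runoff ordinates (Q − Q_b): 0.0, 5.0, 7.0, 15.0, 28.0, 20.0, 34.0, 19.0, 8.0, 0.0 m³/s.
ΣQ_DR = 136.0 m³/s.
With Δt = 4 h = 14400 s, V = ΣQ_DR · Δt = 136.0 × 14400 = 1.96 × 10^6 m³.

V ≈ 1.96 × 10^6 m³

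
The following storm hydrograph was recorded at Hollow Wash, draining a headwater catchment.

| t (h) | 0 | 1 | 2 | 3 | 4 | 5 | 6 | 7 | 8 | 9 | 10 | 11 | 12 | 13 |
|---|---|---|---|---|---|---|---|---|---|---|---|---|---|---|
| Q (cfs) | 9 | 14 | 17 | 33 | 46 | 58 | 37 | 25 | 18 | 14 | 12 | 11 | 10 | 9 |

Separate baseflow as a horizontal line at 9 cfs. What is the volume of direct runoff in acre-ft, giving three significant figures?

V ≈ 15.5 acre-ft

Direct-runoff ordinates (Q − Q_b): 0.0, 5.0, 8.0, 24.0, 37.0, 49.0, 28.0, 16.0, 9.0, 5.0, 3.0, 2.0, 1.0, 0.0 cfs.
ΣQ_DR = 187.0 cfs.
With Δt = 1 h = 3600 s, V = ΣQ_DR · Δt = 187.0 × 3600 = 6.73 × 10^5 ft³ = 15.5 acre-ft.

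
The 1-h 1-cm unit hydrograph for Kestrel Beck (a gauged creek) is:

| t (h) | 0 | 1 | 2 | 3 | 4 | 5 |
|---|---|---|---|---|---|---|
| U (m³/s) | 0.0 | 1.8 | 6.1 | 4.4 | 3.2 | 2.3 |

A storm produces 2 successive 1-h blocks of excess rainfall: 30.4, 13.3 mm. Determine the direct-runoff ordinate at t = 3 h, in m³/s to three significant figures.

By discrete convolution, Q_j = Σ (P_i / 10 mm) · U_{j−i}.
At t = 3 h (j=3): Q = (30.4/10)·4.4 + (13.3/10)·6.1 = 21.5 m³/s.

Q ≈ 21.5 m³/s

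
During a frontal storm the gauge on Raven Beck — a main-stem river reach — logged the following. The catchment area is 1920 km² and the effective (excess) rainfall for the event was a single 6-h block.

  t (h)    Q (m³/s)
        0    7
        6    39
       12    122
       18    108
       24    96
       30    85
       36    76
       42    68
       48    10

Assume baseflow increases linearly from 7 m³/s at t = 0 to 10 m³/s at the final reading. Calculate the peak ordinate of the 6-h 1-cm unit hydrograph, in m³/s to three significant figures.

U_p ≈ 190 m³/s

Direct runoff: 0.00, 31.62, 114.25, 99.88, 87.50, 76.12, 66.75, 58.38, 0.00 m³/s; ΣQ_DR = 534.5 m³/s, peak = 114.25 m³/s.
Runoff depth d = ΣQ_DR·Δt / A = 534.5 × 21600 / (1920 km²) = 6.013 mm.
The 1-cm UH is the DRH scaled by (10 mm)/d, so U_p = 114.25 × 10/6.013 = 190 m³/s.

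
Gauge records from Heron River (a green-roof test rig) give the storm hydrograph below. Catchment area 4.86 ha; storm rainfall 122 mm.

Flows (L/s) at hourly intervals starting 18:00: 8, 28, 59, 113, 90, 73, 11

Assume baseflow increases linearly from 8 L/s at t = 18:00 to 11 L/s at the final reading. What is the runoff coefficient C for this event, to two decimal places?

ΣQ_DR = 315.5 L/s; V = ΣQ_DR·Δt = 1.136 × 10^6 L.
Runoff depth d = V / A = 23.37 mm.
C = d / P = 23.37 / 122 = 0.19.

C ≈ 0.19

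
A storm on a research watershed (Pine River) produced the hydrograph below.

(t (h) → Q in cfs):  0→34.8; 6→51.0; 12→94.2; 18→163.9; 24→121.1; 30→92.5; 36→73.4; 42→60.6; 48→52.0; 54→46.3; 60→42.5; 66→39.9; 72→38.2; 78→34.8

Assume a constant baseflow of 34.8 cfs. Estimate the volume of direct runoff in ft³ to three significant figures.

V ≈ 9.89 × 10^6 ft³

Direct-runoff ordinates (Q − Q_b): 0.0, 16.2, 59.4, 129.1, 86.3, 57.7, 38.6, 25.8, 17.2, 11.5, 7.7, 5.1, 3.4, 0.0 cfs.
ΣQ_DR = 458.0 cfs.
With Δt = 6 h = 21600 s, V = ΣQ_DR · Δt = 458.0 × 21600 = 9.89 × 10^6 ft³.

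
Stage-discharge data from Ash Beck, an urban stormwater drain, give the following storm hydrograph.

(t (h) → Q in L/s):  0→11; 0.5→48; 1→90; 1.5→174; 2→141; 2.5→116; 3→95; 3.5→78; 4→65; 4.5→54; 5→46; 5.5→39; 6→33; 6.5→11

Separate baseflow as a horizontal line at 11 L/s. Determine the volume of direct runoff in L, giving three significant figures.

Direct-runoff ordinates (Q − Q_b): 0.0, 37.0, 79.0, 163.0, 130.0, 105.0, 84.0, 67.0, 54.0, 43.0, 35.0, 28.0, 22.0, 0.0 L/s.
ΣQ_DR = 847.0 L/s.
With Δt = 0.5 h = 1800 s, V = ΣQ_DR · Δt = 847.0 × 1800 = 1.52 × 10^6 L.

V ≈ 1.52 × 10^6 L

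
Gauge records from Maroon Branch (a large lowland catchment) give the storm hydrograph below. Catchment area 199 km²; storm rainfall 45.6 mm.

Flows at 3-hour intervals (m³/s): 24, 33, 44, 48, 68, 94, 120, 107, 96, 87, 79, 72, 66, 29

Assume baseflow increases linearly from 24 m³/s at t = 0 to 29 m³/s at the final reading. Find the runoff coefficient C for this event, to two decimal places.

C ≈ 0.71

ΣQ_DR = 596.0 m³/s; V = ΣQ_DR·Δt = 6.437 × 10^6 m³.
Runoff depth d = V / A = 32.35 mm.
C = d / P = 32.35 / 45.6 = 0.71.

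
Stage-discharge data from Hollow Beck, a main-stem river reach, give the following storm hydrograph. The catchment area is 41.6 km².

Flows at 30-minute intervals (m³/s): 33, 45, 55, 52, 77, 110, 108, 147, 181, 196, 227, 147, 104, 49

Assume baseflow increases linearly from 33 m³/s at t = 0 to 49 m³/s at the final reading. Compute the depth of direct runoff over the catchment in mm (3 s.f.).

d ≈ 41.4 mm

Direct runoff: 0.00, 10.77, 19.54, 15.31, 39.08, 70.85, 67.62, 105.38, 138.15, 151.92, 181.69, 100.46, 56.23, 0.00 m³/s; ΣQ_DR = 957.0 m³/s.
V = ΣQ_DR · Δt = 957.0 × 1800 s = 1.723 × 10^6 m³.
Over A = 41.6 km², depth = V / A = 41.4 mm.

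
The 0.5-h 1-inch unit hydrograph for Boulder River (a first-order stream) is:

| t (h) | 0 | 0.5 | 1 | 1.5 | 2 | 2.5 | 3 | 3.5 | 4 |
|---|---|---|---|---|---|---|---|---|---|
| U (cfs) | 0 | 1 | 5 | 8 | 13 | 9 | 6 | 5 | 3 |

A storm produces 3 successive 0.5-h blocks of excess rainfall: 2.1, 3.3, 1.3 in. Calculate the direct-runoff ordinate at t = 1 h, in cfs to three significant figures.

By discrete convolution, Q_j = Σ (P_i / 1 in) · U_{j−i}.
At t = 1 h (j=2): Q = (2.1/1)·5 + (3.3/1)·1 + (1.3/1)·0 = 13.8 cfs.

Q ≈ 13.8 cfs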